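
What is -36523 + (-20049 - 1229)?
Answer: -57801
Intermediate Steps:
-36523 + (-20049 - 1229) = -36523 - 21278 = -57801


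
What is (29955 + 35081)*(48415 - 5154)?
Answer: 2813522396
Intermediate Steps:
(29955 + 35081)*(48415 - 5154) = 65036*43261 = 2813522396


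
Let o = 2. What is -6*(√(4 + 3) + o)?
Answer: -12 - 6*√7 ≈ -27.875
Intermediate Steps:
-6*(√(4 + 3) + o) = -6*(√(4 + 3) + 2) = -6*(√7 + 2) = -6*(2 + √7) = -12 - 6*√7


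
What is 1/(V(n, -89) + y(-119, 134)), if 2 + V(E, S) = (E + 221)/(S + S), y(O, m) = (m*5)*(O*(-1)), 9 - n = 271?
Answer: 178/14191625 ≈ 1.2543e-5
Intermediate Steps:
n = -262 (n = 9 - 1*271 = 9 - 271 = -262)
y(O, m) = -5*O*m (y(O, m) = (5*m)*(-O) = -5*O*m)
V(E, S) = -2 + (221 + E)/(2*S) (V(E, S) = -2 + (E + 221)/(S + S) = -2 + (221 + E)/((2*S)) = -2 + (221 + E)*(1/(2*S)) = -2 + (221 + E)/(2*S))
1/(V(n, -89) + y(-119, 134)) = 1/((½)*(221 - 262 - 4*(-89))/(-89) - 5*(-119)*134) = 1/((½)*(-1/89)*(221 - 262 + 356) + 79730) = 1/((½)*(-1/89)*315 + 79730) = 1/(-315/178 + 79730) = 1/(14191625/178) = 178/14191625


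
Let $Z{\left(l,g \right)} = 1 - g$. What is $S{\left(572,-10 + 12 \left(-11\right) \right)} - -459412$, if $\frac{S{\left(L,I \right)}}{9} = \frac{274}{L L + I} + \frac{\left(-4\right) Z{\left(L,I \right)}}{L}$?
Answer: $\frac{8346893244}{18169} \approx 4.594 \cdot 10^{5}$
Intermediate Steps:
$S{\left(L,I \right)} = \frac{2466}{I + L^{2}} + \frac{9 \left(-4 + 4 I\right)}{L}$ ($S{\left(L,I \right)} = 9 \left(\frac{274}{L L + I} + \frac{\left(-4\right) \left(1 - I\right)}{L}\right) = 9 \left(\frac{274}{L^{2} + I} + \frac{-4 + 4 I}{L}\right) = 9 \left(\frac{274}{I + L^{2}} + \frac{-4 + 4 I}{L}\right) = \frac{2466}{I + L^{2}} + \frac{9 \left(-4 + 4 I\right)}{L}$)
$S{\left(572,-10 + 12 \left(-11\right) \right)} - -459412 = \frac{18 \left(137 \cdot 572 + 2 \left(-10 + 12 \left(-11\right)\right) \left(-1 + \left(-10 + 12 \left(-11\right)\right)\right) + 2 \cdot 572^{2} \left(-1 + \left(-10 + 12 \left(-11\right)\right)\right)\right)}{572 \left(\left(-10 + 12 \left(-11\right)\right) + 572^{2}\right)} - -459412 = 18 \cdot \frac{1}{572} \frac{1}{\left(-10 - 132\right) + 327184} \left(78364 + 2 \left(-10 - 132\right) \left(-1 - 142\right) + 2 \cdot 327184 \left(-1 - 142\right)\right) + 459412 = 18 \cdot \frac{1}{572} \frac{1}{-142 + 327184} \left(78364 + 2 \left(-142\right) \left(-1 - 142\right) + 2 \cdot 327184 \left(-1 - 142\right)\right) + 459412 = 18 \cdot \frac{1}{572} \cdot \frac{1}{327042} \left(78364 + 2 \left(-142\right) \left(-143\right) + 2 \cdot 327184 \left(-143\right)\right) + 459412 = 18 \cdot \frac{1}{572} \cdot \frac{1}{327042} \left(78364 + 40612 - 93574624\right) + 459412 = 18 \cdot \frac{1}{572} \cdot \frac{1}{327042} \left(-93455648\right) + 459412 = - \frac{163384}{18169} + 459412 = \frac{8346893244}{18169}$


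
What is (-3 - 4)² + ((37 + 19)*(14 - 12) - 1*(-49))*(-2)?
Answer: -273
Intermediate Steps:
(-3 - 4)² + ((37 + 19)*(14 - 12) - 1*(-49))*(-2) = (-7)² + (56*2 + 49)*(-2) = 49 + (112 + 49)*(-2) = 49 + 161*(-2) = 49 - 322 = -273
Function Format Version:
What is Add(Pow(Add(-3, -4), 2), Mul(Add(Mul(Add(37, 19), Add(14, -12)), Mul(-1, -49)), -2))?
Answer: -273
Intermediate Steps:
Add(Pow(Add(-3, -4), 2), Mul(Add(Mul(Add(37, 19), Add(14, -12)), Mul(-1, -49)), -2)) = Add(Pow(-7, 2), Mul(Add(Mul(56, 2), 49), -2)) = Add(49, Mul(Add(112, 49), -2)) = Add(49, Mul(161, -2)) = Add(49, -322) = -273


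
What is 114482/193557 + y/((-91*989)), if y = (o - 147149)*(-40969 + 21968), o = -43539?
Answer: -7706566514678/191427873 ≈ -40258.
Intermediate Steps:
y = 3623262688 (y = (-43539 - 147149)*(-40969 + 21968) = -190688*(-19001) = 3623262688)
114482/193557 + y/((-91*989)) = 114482/193557 + 3623262688/((-91*989)) = 114482*(1/193557) + 3623262688/(-89999) = 114482/193557 + 3623262688*(-1/89999) = 114482/193557 - 3623262688/89999 = -7706566514678/191427873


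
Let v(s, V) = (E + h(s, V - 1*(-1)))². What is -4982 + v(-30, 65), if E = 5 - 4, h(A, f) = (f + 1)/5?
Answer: -119366/25 ≈ -4774.6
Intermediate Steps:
h(A, f) = ⅕ + f/5 (h(A, f) = (1 + f)*(⅕) = ⅕ + f/5)
E = 1
v(s, V) = (7/5 + V/5)² (v(s, V) = (1 + (⅕ + (V - 1*(-1))/5))² = (1 + (⅕ + (V + 1)/5))² = (1 + (⅕ + (1 + V)/5))² = (1 + (⅕ + (⅕ + V/5)))² = (1 + (⅖ + V/5))² = (7/5 + V/5)²)
-4982 + v(-30, 65) = -4982 + (7 + 65)²/25 = -4982 + (1/25)*72² = -4982 + (1/25)*5184 = -4982 + 5184/25 = -119366/25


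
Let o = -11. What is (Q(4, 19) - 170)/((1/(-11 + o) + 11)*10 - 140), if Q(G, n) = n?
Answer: 1661/335 ≈ 4.9582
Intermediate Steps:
(Q(4, 19) - 170)/((1/(-11 + o) + 11)*10 - 140) = (19 - 170)/((1/(-11 - 11) + 11)*10 - 140) = -151/((1/(-22) + 11)*10 - 140) = -151/((-1/22 + 11)*10 - 140) = -151/((241/22)*10 - 140) = -151/(1205/11 - 140) = -151/(-335/11) = -151*(-11/335) = 1661/335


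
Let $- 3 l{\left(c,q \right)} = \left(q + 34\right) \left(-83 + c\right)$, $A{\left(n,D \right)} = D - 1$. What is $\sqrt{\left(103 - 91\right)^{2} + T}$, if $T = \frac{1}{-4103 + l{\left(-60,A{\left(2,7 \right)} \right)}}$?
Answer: $\frac{\sqrt{6251728857}}{6589} \approx 12.0$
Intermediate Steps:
$A{\left(n,D \right)} = -1 + D$ ($A{\left(n,D \right)} = D - 1 = -1 + D$)
$l{\left(c,q \right)} = - \frac{\left(-83 + c\right) \left(34 + q\right)}{3}$ ($l{\left(c,q \right)} = - \frac{\left(q + 34\right) \left(-83 + c\right)}{3} = - \frac{\left(34 + q\right) \left(-83 + c\right)}{3} = - \frac{\left(-83 + c\right) \left(34 + q\right)}{3}$)
$T = - \frac{3}{6589}$ ($T = \frac{1}{-4103 + \left(\frac{2822}{3} - -680 + \frac{83 \left(-1 + 7\right)}{3} - - 20 \left(-1 + 7\right)\right)} = \frac{1}{-4103 + \left(\frac{2822}{3} + 680 + \frac{83}{3} \cdot 6 - \left(-20\right) 6\right)} = \frac{1}{-4103 + \left(\frac{2822}{3} + 680 + 166 + 120\right)} = \frac{1}{-4103 + \frac{5720}{3}} = \frac{1}{- \frac{6589}{3}} = - \frac{3}{6589} \approx -0.0004553$)
$\sqrt{\left(103 - 91\right)^{2} + T} = \sqrt{\left(103 - 91\right)^{2} - \frac{3}{6589}} = \sqrt{12^{2} - \frac{3}{6589}} = \sqrt{144 - \frac{3}{6589}} = \sqrt{\frac{948813}{6589}} = \frac{\sqrt{6251728857}}{6589}$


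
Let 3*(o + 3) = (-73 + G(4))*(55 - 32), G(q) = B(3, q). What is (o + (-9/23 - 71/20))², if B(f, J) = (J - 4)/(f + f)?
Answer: 611397322561/1904400 ≈ 3.2104e+5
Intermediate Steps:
B(f, J) = (-4 + J)/(2*f) (B(f, J) = (-4 + J)/((2*f)) = (-4 + J)*(1/(2*f)) = (-4 + J)/(2*f))
G(q) = -⅔ + q/6 (G(q) = (½)*(-4 + q)/3 = (½)*(⅓)*(-4 + q) = -⅔ + q/6)
o = -1688/3 (o = -3 + ((-73 + (-⅔ + (⅙)*4))*(55 - 32))/3 = -3 + ((-73 + (-⅔ + ⅔))*23)/3 = -3 + ((-73 + 0)*23)/3 = -3 + (-73*23)/3 = -3 + (⅓)*(-1679) = -3 - 1679/3 = -1688/3 ≈ -562.67)
(o + (-9/23 - 71/20))² = (-1688/3 + (-9/23 - 71/20))² = (-1688/3 - 1813/460)² = (-781919/1380)² = 611397322561/1904400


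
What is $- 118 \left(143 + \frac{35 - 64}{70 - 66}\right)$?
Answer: $- \frac{32037}{2} \approx -16019.0$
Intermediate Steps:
$- 118 \left(143 + \frac{35 - 64}{70 - 66}\right) = - 118 \left(143 + \frac{35 - 64}{4}\right) = - 118 \left(143 + \left(35 - 64\right) \frac{1}{4}\right) = - 118 \left(143 - \frac{29}{4}\right) = \left(-118\right) \frac{543}{4} = - \frac{32037}{2}$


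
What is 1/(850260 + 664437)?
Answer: 1/1514697 ≈ 6.6020e-7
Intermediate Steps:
1/(850260 + 664437) = 1/1514697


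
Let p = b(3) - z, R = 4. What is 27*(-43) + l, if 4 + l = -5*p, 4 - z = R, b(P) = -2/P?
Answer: -3485/3 ≈ -1161.7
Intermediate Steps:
z = 0 (z = 4 - 1*4 = 4 - 4 = 0)
p = -2/3 (p = -2/3 - 1*0 = -2*1/3 + 0 = -2/3 + 0 = -2/3 ≈ -0.66667)
l = -2/3 (l = -4 - 5*(-2/3) = -4 + 10/3 = -2/3 ≈ -0.66667)
27*(-43) + l = 27*(-43) - 2/3 = -1161 - 2/3 = -3485/3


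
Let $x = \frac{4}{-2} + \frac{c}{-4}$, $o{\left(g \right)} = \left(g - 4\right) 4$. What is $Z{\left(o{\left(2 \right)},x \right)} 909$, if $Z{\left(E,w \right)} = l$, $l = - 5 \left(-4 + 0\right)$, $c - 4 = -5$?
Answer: $18180$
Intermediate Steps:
$c = -1$ ($c = 4 - 5 = -1$)
$o{\left(g \right)} = -16 + 4 g$ ($o{\left(g \right)} = \left(-4 + g\right) 4 = -16 + 4 g$)
$x = - \frac{7}{4}$ ($x = \frac{4}{-2} - \frac{1}{-4} = 4 \left(- \frac{1}{2}\right) - - \frac{1}{4} = -2 + \frac{1}{4} = - \frac{7}{4} \approx -1.75$)
$l = 20$ ($l = \left(-5\right) \left(-4\right) = 20$)
$Z{\left(E,w \right)} = 20$
$Z{\left(o{\left(2 \right)},x \right)} 909 = 20 \cdot 909 = 18180$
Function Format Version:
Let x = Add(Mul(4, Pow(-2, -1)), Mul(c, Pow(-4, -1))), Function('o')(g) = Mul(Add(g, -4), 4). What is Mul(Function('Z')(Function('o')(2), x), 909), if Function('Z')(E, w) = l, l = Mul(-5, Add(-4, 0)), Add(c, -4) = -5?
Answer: 18180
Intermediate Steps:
c = -1 (c = Add(4, -5) = -1)
Function('o')(g) = Add(-16, Mul(4, g)) (Function('o')(g) = Mul(Add(-4, g), 4) = Add(-16, Mul(4, g)))
x = Rational(-7, 4) (x = Add(Mul(4, Pow(-2, -1)), Mul(-1, Pow(-4, -1))) = Add(Mul(4, Rational(-1, 2)), Mul(-1, Rational(-1, 4))) = Add(-2, Rational(1, 4)) = Rational(-7, 4) ≈ -1.7500)
l = 20 (l = Mul(-5, -4) = 20)
Function('Z')(E, w) = 20
Mul(Function('Z')(Function('o')(2), x), 909) = Mul(20, 909) = 18180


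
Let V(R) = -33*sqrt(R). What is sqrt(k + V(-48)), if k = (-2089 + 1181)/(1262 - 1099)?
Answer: 2*sqrt(-37001 - 876777*I*sqrt(3))/163 ≈ 10.562 - 10.823*I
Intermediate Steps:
k = -908/163 ≈ -5.5705
sqrt(k + V(-48)) = sqrt(-908/163 - 132*I*sqrt(3))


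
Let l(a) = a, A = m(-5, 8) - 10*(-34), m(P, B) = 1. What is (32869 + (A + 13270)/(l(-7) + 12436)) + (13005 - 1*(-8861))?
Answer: 226771642/4143 ≈ 54736.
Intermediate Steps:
A = 341 (A = 1 - 10*(-34) = 1 + 340 = 341)
(32869 + (A + 13270)/(l(-7) + 12436)) + (13005 - 1*(-8861)) = (32869 + (341 + 13270)/(-7 + 12436)) + (13005 - 1*(-8861)) = (32869 + 13611/12429) + (13005 + 8861) = (32869 + 13611*(1/12429)) + 21866 = (32869 + 4537/4143) + 21866 = 136180804/4143 + 21866 = 226771642/4143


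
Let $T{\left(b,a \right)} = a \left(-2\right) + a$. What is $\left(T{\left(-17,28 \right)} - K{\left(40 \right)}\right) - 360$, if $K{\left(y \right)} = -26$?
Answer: $-362$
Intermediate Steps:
$T{\left(b,a \right)} = - a$ ($T{\left(b,a \right)} = - 2 a + a = - a$)
$\left(T{\left(-17,28 \right)} - K{\left(40 \right)}\right) - 360 = \left(\left(-1\right) 28 - -26\right) - 360 = \left(-28 + 26\right) - 360 = -2 - 360 = -362$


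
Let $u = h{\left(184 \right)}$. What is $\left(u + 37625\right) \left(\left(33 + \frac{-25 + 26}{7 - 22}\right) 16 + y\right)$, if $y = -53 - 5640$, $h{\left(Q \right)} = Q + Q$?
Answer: $- \frac{2944115563}{15} \approx -1.9627 \cdot 10^{8}$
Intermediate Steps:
$h{\left(Q \right)} = 2 Q$
$y = -5693$ ($y = -53 - 5640 = -5693$)
$u = 368$ ($u = 2 \cdot 184 = 368$)
$\left(u + 37625\right) \left(\left(33 + \frac{-25 + 26}{7 - 22}\right) 16 + y\right) = \left(368 + 37625\right) \left(\left(33 + \frac{-25 + 26}{7 - 22}\right) 16 - 5693\right) = 37993 \left(\left(33 + 1 \frac{1}{-15}\right) 16 - 5693\right) = 37993 \left(\left(33 + 1 \left(- \frac{1}{15}\right)\right) 16 - 5693\right) = 37993 \left(\left(33 - \frac{1}{15}\right) 16 - 5693\right) = 37993 \left(\frac{494}{15} \cdot 16 - 5693\right) = 37993 \left(\frac{7904}{15} - 5693\right) = 37993 \left(- \frac{77491}{15}\right) = - \frac{2944115563}{15}$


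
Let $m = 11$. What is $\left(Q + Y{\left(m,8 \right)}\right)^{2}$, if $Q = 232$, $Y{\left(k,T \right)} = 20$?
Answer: $63504$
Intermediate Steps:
$\left(Q + Y{\left(m,8 \right)}\right)^{2} = \left(232 + 20\right)^{2} = 252^{2} = 63504$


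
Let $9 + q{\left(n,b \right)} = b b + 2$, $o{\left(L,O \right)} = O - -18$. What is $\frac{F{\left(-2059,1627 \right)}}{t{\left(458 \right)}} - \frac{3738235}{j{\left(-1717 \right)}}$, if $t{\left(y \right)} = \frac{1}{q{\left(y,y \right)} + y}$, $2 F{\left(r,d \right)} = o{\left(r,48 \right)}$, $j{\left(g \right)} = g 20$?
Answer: $\frac{47644716107}{6868} \approx 6.9372 \cdot 10^{6}$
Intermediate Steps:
$j{\left(g \right)} = 20 g$
$o{\left(L,O \right)} = 18 + O$ ($o{\left(L,O \right)} = O + 18 = 18 + O$)
$q{\left(n,b \right)} = -7 + b^{2}$ ($q{\left(n,b \right)} = -9 + \left(b b + 2\right) = -9 + \left(b^{2} + 2\right) = -9 + \left(2 + b^{2}\right) = -7 + b^{2}$)
$F{\left(r,d \right)} = 33$ ($F{\left(r,d \right)} = \frac{18 + 48}{2} = \frac{1}{2} \cdot 66 = 33$)
$t{\left(y \right)} = \frac{1}{-7 + y + y^{2}}$ ($t{\left(y \right)} = \frac{1}{\left(-7 + y^{2}\right) + y} = \frac{1}{-7 + y + y^{2}}$)
$\frac{F{\left(-2059,1627 \right)}}{t{\left(458 \right)}} - \frac{3738235}{j{\left(-1717 \right)}} = \frac{33}{\frac{1}{-7 + 458 + 458^{2}}} - \frac{3738235}{20 \left(-1717\right)} = \frac{33}{\frac{1}{-7 + 458 + 209764}} - \frac{3738235}{-34340} = \frac{33}{\frac{1}{210215}} - - \frac{747647}{6868} = 33 \frac{1}{\frac{1}{210215}} + \frac{747647}{6868} = 33 \cdot 210215 + \frac{747647}{6868} = 6937095 + \frac{747647}{6868} = \frac{47644716107}{6868}$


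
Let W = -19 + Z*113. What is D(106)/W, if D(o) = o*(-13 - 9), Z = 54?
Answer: -212/553 ≈ -0.38336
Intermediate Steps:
D(o) = -22*o (D(o) = o*(-22) = -22*o)
W = 6083 (W = -19 + 54*113 = -19 + 6102 = 6083)
D(106)/W = -22*106/6083 = -2332*1/6083 = -212/553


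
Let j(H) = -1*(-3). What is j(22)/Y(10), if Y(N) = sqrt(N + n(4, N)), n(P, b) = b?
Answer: 3*sqrt(5)/10 ≈ 0.67082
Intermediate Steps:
j(H) = 3
Y(N) = sqrt(2)*sqrt(N) (Y(N) = sqrt(N + N) = sqrt(2*N) = sqrt(2)*sqrt(N))
j(22)/Y(10) = 3/((sqrt(2)*sqrt(10))) = 3/((2*sqrt(5))) = 3*(sqrt(5)/10) = 3*sqrt(5)/10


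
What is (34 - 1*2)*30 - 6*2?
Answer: 948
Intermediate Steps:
(34 - 1*2)*30 - 6*2 = (34 - 2)*30 - 12 = 32*30 - 12 = 960 - 12 = 948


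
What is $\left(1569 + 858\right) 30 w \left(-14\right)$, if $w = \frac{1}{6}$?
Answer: $-169890$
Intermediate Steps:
$w = \frac{1}{6} \approx 0.16667$
$\left(1569 + 858\right) 30 w \left(-14\right) = \left(1569 + 858\right) 30 \cdot \frac{1}{6} \left(-14\right) = 2427 \cdot 5 \left(-14\right) = 2427 \left(-70\right) = -169890$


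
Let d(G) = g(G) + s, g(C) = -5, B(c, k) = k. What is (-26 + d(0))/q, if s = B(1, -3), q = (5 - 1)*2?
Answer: -17/4 ≈ -4.2500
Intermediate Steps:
q = 8 (q = 4*2 = 8)
s = -3
d(G) = -8 (d(G) = -5 - 3 = -8)
(-26 + d(0))/q = (-26 - 8)/8 = -34*⅛ = -17/4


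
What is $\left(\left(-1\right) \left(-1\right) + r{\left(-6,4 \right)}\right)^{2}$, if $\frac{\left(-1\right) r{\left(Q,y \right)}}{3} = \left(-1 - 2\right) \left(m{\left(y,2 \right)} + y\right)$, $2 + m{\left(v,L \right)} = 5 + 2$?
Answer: $6724$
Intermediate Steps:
$m{\left(v,L \right)} = 5$ ($m{\left(v,L \right)} = -2 + \left(5 + 2\right) = -2 + 7 = 5$)
$r{\left(Q,y \right)} = 45 + 9 y$ ($r{\left(Q,y \right)} = - 3 \left(-1 - 2\right) \left(5 + y\right) = - 3 \left(- 3 \left(5 + y\right)\right) = - 3 \left(-15 - 3 y\right) = 45 + 9 y$)
$\left(\left(-1\right) \left(-1\right) + r{\left(-6,4 \right)}\right)^{2} = \left(\left(-1\right) \left(-1\right) + \left(45 + 9 \cdot 4\right)\right)^{2} = \left(1 + \left(45 + 36\right)\right)^{2} = \left(1 + 81\right)^{2} = 82^{2} = 6724$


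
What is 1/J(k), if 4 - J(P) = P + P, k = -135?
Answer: 1/274 ≈ 0.0036496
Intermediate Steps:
J(P) = 4 - 2*P (J(P) = 4 - (P + P) = 4 - 2*P)
1/J(k) = 1/(4 - 2*(-135)) = 1/(4 + 270) = 1/274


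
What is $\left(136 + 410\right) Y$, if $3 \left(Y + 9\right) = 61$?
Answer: $6188$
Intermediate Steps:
$Y = \frac{34}{3}$ ($Y = -9 + \frac{1}{3} \cdot 61 = -9 + \frac{61}{3} = \frac{34}{3} \approx 11.333$)
$\left(136 + 410\right) Y = \left(136 + 410\right) \frac{34}{3} = 546 \cdot \frac{34}{3} = 6188$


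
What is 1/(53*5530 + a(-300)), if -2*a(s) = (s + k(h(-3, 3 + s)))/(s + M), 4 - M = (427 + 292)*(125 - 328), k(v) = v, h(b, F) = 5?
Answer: 291322/85383565275 ≈ 3.4119e-6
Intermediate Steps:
M = 145961 (M = 4 - (427 + 292)*(125 - 328) = 4 - 719*(-203) = 4 - 1*(-145957) = 4 + 145957 = 145961)
a(s) = -(5 + s)/(2*(145961 + s)) (a(s) = -(s + 5)/(2*(s + 145961)) = -(5 + s)/(2*(145961 + s)))
1/(53*5530 + a(-300)) = 1/(53*5530 + (-5 - 1*(-300))/(2*(145961 - 300))) = 1/(293090 + (1/2)*(-5 + 300)/145661) = 1/(293090 + (1/2)*(1/145661)*295) = 1/(293090 + 295/291322) = 1/(85383565275/291322) = 291322/85383565275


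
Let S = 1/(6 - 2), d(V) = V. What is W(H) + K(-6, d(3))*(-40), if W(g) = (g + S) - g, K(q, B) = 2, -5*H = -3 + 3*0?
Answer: -319/4 ≈ -79.750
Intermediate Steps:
S = ¼ (S = 1/4 = ¼ ≈ 0.25000)
H = ⅗ (H = -(-3 + 3*0)/5 = -(-3 + 0)/5 = -⅕*(-3) = ⅗ ≈ 0.60000)
W(g) = ¼ (W(g) = (g + ¼) - g = (¼ + g) - g = ¼)
W(H) + K(-6, d(3))*(-40) = ¼ + 2*(-40) = ¼ - 80 = -319/4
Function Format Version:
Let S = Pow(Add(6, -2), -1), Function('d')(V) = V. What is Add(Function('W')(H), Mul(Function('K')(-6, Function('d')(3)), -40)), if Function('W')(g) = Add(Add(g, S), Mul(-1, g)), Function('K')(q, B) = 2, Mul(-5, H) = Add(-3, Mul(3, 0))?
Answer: Rational(-319, 4) ≈ -79.750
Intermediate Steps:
S = Rational(1, 4) (S = Pow(4, -1) = Rational(1, 4) ≈ 0.25000)
H = Rational(3, 5) (H = Mul(Rational(-1, 5), Add(-3, Mul(3, 0))) = Mul(Rational(-1, 5), Add(-3, 0)) = Mul(Rational(-1, 5), -3) = Rational(3, 5) ≈ 0.60000)
Function('W')(g) = Rational(1, 4) (Function('W')(g) = Add(Add(g, Rational(1, 4)), Mul(-1, g)) = Add(Add(Rational(1, 4), g), Mul(-1, g)) = Rational(1, 4))
Add(Function('W')(H), Mul(Function('K')(-6, Function('d')(3)), -40)) = Add(Rational(1, 4), Mul(2, -40)) = Add(Rational(1, 4), -80) = Rational(-319, 4)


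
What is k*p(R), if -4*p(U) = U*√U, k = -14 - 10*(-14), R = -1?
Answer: 63*I/2 ≈ 31.5*I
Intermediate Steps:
k = 126 (k = -14 + 140 = 126)
p(U) = -U^(3/2)/4 (p(U) = -U*√U/4 = -U^(3/2)/4)
k*p(R) = 126*(-(-1)*I/4) = 126*(I/4) = 63*I/2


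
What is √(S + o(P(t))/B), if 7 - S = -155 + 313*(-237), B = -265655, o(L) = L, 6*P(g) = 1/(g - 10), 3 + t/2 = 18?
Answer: √755507122913284014/3187860 ≈ 272.66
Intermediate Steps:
t = 30 (t = -6 + 2*18 = -6 + 36 = 30)
P(g) = 1/(6*(-10 + g)) (P(g) = 1/(6*(g - 10)) = 1/(6*(-10 + g)))
S = 74343 (S = 7 - (-155 + 313*(-237)) = 7 - (-155 - 74181) = 7 - 1*(-74336) = 7 + 74336 = 74343)
√(S + o(P(t))/B) = √(74343 + (1/(6*(-10 + 30)))/(-265655)) = √(74343 + ((⅙)/20)*(-1/265655)) = √(74343 + ((⅙)*(1/20))*(-1/265655)) = √(74343 + (1/120)*(-1/265655)) = √(74343 - 1/31878600) = √(2369950759799/31878600) = √755507122913284014/3187860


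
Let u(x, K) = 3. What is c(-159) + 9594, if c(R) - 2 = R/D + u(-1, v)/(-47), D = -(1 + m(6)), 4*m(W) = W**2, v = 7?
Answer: 4517563/470 ≈ 9611.8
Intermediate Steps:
m(W) = W**2/4
D = -10 (D = -(1 + (1/4)*6**2) = -(1 + (1/4)*36) = -(1 + 9) = -1*10 = -10)
c(R) = 91/47 - R/10 (c(R) = 2 + (R/(-10) + 3/(-47)) = 2 + (R*(-1/10) + 3*(-1/47)) = 2 + (-R/10 - 3/47) = 2 + (-3/47 - R/10) = 91/47 - R/10)
c(-159) + 9594 = (91/47 - 1/10*(-159)) + 9594 = (91/47 + 159/10) + 9594 = 8383/470 + 9594 = 4517563/470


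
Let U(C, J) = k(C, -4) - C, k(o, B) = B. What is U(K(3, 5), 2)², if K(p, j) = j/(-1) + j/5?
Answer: 0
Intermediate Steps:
K(p, j) = -4*j/5 (K(p, j) = j*(-1) + j*(⅕) = -j + j/5 = -4*j/5)
U(C, J) = -4 - C
U(K(3, 5), 2)² = (-4 - (-4)*5/5)² = (-4 - 1*(-4))² = (-4 + 4)² = 0² = 0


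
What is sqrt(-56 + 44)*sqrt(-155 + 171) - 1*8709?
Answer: -8709 + 8*I*sqrt(3) ≈ -8709.0 + 13.856*I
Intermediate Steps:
sqrt(-56 + 44)*sqrt(-155 + 171) - 1*8709 = sqrt(-12)*sqrt(16) - 8709 = (2*I*sqrt(3))*4 - 8709 = 8*I*sqrt(3) - 8709 = -8709 + 8*I*sqrt(3)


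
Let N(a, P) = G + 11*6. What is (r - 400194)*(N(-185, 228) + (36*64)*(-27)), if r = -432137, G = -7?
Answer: 51728539319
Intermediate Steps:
N(a, P) = 59 (N(a, P) = -7 + 11*6 = -7 + 66 = 59)
(r - 400194)*(N(-185, 228) + (36*64)*(-27)) = (-432137 - 400194)*(59 + (36*64)*(-27)) = -832331*(59 + 2304*(-27)) = -832331*(59 - 62208) = -832331*(-62149) = 51728539319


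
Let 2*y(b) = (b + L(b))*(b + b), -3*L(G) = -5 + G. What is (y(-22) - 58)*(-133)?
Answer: -30324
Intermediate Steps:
L(G) = 5/3 - G/3 (L(G) = -(-5 + G)/3 = 5/3 - G/3)
y(b) = b*(5/3 + 2*b/3) (y(b) = ((b + (5/3 - b/3))*(b + b))/2 = ((5/3 + 2*b/3)*(2*b))/2 = (2*b*(5/3 + 2*b/3))/2 = b*(5/3 + 2*b/3))
(y(-22) - 58)*(-133) = ((⅓)*(-22)*(5 + 2*(-22)) - 58)*(-133) = ((⅓)*(-22)*(5 - 44) - 58)*(-133) = ((⅓)*(-22)*(-39) - 58)*(-133) = (286 - 58)*(-133) = 228*(-133) = -30324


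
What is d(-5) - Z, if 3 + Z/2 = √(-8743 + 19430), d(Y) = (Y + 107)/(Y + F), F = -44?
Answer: 192/49 - 2*√10687 ≈ -202.84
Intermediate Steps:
d(Y) = (107 + Y)/(-44 + Y) (d(Y) = (Y + 107)/(Y - 44) = (107 + Y)/(-44 + Y))
Z = -6 + 2*√10687 (Z = -6 + 2*√(-8743 + 19430) = -6 + 2*√10687 ≈ 200.76)
d(-5) - Z = (107 - 5)/(-44 - 5) - (-6 + 2*√10687) = 102/(-49) + (6 - 2*√10687) = -1/49*102 + (6 - 2*√10687) = -102/49 + (6 - 2*√10687) = 192/49 - 2*√10687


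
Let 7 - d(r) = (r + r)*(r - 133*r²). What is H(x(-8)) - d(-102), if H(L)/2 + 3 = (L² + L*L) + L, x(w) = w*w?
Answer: 282318635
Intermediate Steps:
x(w) = w²
d(r) = 7 - 2*r*(r - 133*r²) (d(r) = 7 - (r + r)*(r - 133*r²) = 7 - 2*r*(r - 133*r²))
H(L) = -6 + 2*L + 4*L² (H(L) = -6 + 2*((L² + L*L) + L) = -6 + 2*((L² + L²) + L) = -6 + 2*(2*L² + L) = -6 + 2*(L + 2*L²) = -6 + (2*L + 4*L²) = -6 + 2*L + 4*L²)
H(x(-8)) - d(-102) = (-6 + 2*(-8)² + 4*((-8)²)²) - (7 - 2*(-102)² + 266*(-102)³) = (-6 + 2*64 + 4*64²) - (7 - 2*10404 + 266*(-1061208)) = (-6 + 128 + 4*4096) - (7 - 20808 - 282281328) = (-6 + 128 + 16384) - 1*(-282302129) = 16506 + 282302129 = 282318635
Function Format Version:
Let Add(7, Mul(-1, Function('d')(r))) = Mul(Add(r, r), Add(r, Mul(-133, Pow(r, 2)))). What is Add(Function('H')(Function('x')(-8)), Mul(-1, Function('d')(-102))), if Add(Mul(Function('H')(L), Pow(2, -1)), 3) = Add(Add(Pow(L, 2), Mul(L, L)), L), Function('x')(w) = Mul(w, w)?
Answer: 282318635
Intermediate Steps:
Function('x')(w) = Pow(w, 2)
Function('d')(r) = Add(7, Mul(-2, r, Add(r, Mul(-133, Pow(r, 2))))) (Function('d')(r) = Add(7, Mul(-1, Mul(Add(r, r), Add(r, Mul(-133, Pow(r, 2)))))) = Add(7, Mul(-1, Mul(Mul(2, r), Add(r, Mul(-133, Pow(r, 2)))))) = Add(7, Mul(-1, Mul(2, r, Add(r, Mul(-133, Pow(r, 2)))))) = Add(7, Mul(-2, r, Add(r, Mul(-133, Pow(r, 2))))))
Function('H')(L) = Add(-6, Mul(2, L), Mul(4, Pow(L, 2))) (Function('H')(L) = Add(-6, Mul(2, Add(Add(Pow(L, 2), Mul(L, L)), L))) = Add(-6, Mul(2, Add(Add(Pow(L, 2), Pow(L, 2)), L))) = Add(-6, Mul(2, Add(Mul(2, Pow(L, 2)), L))) = Add(-6, Mul(2, Add(L, Mul(2, Pow(L, 2))))) = Add(-6, Add(Mul(2, L), Mul(4, Pow(L, 2)))) = Add(-6, Mul(2, L), Mul(4, Pow(L, 2))))
Add(Function('H')(Function('x')(-8)), Mul(-1, Function('d')(-102))) = Add(Add(-6, Mul(2, Pow(-8, 2)), Mul(4, Pow(Pow(-8, 2), 2))), Mul(-1, Add(7, Mul(-2, Pow(-102, 2)), Mul(266, Pow(-102, 3))))) = Add(Add(-6, Mul(2, 64), Mul(4, Pow(64, 2))), Mul(-1, Add(7, Mul(-2, 10404), Mul(266, -1061208)))) = Add(Add(-6, 128, Mul(4, 4096)), Mul(-1, Add(7, -20808, -282281328))) = Add(Add(-6, 128, 16384), Mul(-1, -282302129)) = Add(16506, 282302129) = 282318635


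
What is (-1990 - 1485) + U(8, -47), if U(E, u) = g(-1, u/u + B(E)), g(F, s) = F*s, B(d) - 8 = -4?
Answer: -3480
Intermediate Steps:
B(d) = 4 (B(d) = 8 - 4 = 4)
U(E, u) = -5 (U(E, u) = -(u/u + 4) = -(1 + 4) = -1*5 = -5)
(-1990 - 1485) + U(8, -47) = (-1990 - 1485) - 5 = -3475 - 5 = -3480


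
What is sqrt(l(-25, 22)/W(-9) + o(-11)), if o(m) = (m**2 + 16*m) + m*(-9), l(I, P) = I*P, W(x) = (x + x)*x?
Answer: sqrt(3289)/9 ≈ 6.3722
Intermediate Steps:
W(x) = 2*x**2 (W(x) = (2*x)*x = 2*x**2)
o(m) = m**2 + 7*m (o(m) = (m**2 + 16*m) - 9*m = m**2 + 7*m)
sqrt(l(-25, 22)/W(-9) + o(-11)) = sqrt((-25*22)/((2*(-9)**2)) - 11*(7 - 11)) = sqrt(-550/(2*81) - 11*(-4)) = sqrt(-550/162 + 44) = sqrt(-550*1/162 + 44) = sqrt(-275/81 + 44) = sqrt(3289/81) = sqrt(3289)/9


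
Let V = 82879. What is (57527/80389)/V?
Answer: 57527/6662559931 ≈ 8.6344e-6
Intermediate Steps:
(57527/80389)/V = (57527/80389)/82879 = (57527*(1/80389))*(1/82879) = (57527/80389)*(1/82879) = 57527/6662559931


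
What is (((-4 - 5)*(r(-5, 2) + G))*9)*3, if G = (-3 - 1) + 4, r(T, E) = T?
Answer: 1215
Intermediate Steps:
G = 0 (G = -4 + 4 = 0)
(((-4 - 5)*(r(-5, 2) + G))*9)*3 = (((-4 - 5)*(-5 + 0))*9)*3 = (-9*(-5)*9)*3 = (45*9)*3 = 405*3 = 1215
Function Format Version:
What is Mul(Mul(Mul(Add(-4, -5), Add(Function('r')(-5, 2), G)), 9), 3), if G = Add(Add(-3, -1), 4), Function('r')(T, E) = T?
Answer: 1215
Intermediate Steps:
G = 0 (G = Add(-4, 4) = 0)
Mul(Mul(Mul(Add(-4, -5), Add(Function('r')(-5, 2), G)), 9), 3) = Mul(Mul(Mul(Add(-4, -5), Add(-5, 0)), 9), 3) = Mul(Mul(Mul(-9, -5), 9), 3) = Mul(Mul(45, 9), 3) = Mul(405, 3) = 1215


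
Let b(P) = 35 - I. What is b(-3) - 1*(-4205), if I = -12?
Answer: 4252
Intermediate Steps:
b(P) = 47 (b(P) = 35 - 1*(-12) = 35 + 12 = 47)
b(-3) - 1*(-4205) = 47 - 1*(-4205) = 47 + 4205 = 4252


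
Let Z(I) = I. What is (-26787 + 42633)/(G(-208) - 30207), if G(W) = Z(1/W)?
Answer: -3295968/6283057 ≈ -0.52458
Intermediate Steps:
G(W) = 1/W
(-26787 + 42633)/(G(-208) - 30207) = (-26787 + 42633)/(1/(-208) - 30207) = 15846/(-1/208 - 30207) = 15846/(-6283057/208) = 15846*(-208/6283057) = -3295968/6283057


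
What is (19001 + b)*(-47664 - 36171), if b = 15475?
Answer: -2890295460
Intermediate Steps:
(19001 + b)*(-47664 - 36171) = (19001 + 15475)*(-47664 - 36171) = 34476*(-83835) = -2890295460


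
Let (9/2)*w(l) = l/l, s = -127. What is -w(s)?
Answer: -2/9 ≈ -0.22222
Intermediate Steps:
w(l) = 2/9 (w(l) = 2*(l/l)/9 = (2/9)*1 = 2/9)
-w(s) = -1*2/9 = -2/9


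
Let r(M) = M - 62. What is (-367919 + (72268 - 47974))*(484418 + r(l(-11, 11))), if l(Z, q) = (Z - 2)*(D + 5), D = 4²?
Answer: -166343020875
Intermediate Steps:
D = 16
l(Z, q) = -42 + 21*Z (l(Z, q) = (Z - 2)*(16 + 5) = (-2 + Z)*21 = -42 + 21*Z)
r(M) = -62 + M
(-367919 + (72268 - 47974))*(484418 + r(l(-11, 11))) = (-367919 + (72268 - 47974))*(484418 + (-62 + (-42 + 21*(-11)))) = (-367919 + 24294)*(484418 + (-62 + (-42 - 231))) = -343625*(484418 + (-62 - 273)) = -343625*(484418 - 335) = -343625*484083 = -166343020875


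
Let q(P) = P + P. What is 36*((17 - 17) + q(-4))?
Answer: -288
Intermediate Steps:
q(P) = 2*P
36*((17 - 17) + q(-4)) = 36*((17 - 17) + 2*(-4)) = 36*(0 - 8) = 36*(-8) = -288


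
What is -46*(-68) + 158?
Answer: 3286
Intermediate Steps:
-46*(-68) + 158 = 3128 + 158 = 3286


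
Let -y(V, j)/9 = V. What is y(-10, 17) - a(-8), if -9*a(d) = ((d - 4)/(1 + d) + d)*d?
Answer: 6022/63 ≈ 95.587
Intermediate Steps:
y(V, j) = -9*V
a(d) = -d*(d + (-4 + d)/(1 + d))/9 (a(d) = -((d - 4)/(1 + d) + d)*d/9 = -((-4 + d)/(1 + d) + d)*d/9 = -(d + (-4 + d)/(1 + d))*d/9 = -d*(d + (-4 + d)/(1 + d))/9)
y(-10, 17) - a(-8) = -9*(-10) - (-8)*(4 - 1*(-8)**2 - 2*(-8))/(9*(1 - 8)) = 90 - (-8)*(4 - 1*64 + 16)/(9*(-7)) = 90 - (-8)*(-1)*(4 - 64 + 16)/(9*7) = 90 - (-8)*(-1)*(-44)/(9*7) = 90 - 1*(-352/63) = 90 + 352/63 = 6022/63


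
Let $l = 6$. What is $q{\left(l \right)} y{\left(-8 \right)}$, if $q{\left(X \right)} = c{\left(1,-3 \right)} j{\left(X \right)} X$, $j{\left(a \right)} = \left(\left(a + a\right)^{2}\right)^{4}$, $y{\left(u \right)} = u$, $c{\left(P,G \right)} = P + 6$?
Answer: $-144473849856$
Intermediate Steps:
$c{\left(P,G \right)} = 6 + P$
$j{\left(a \right)} = 256 a^{8}$ ($j{\left(a \right)} = \left(\left(2 a\right)^{2}\right)^{4} = \left(4 a^{2}\right)^{4} = 256 a^{8}$)
$q{\left(X \right)} = 1792 X^{9}$ ($q{\left(X \right)} = \left(6 + 1\right) 256 X^{8} X = 7 \cdot 256 X^{8} X = 1792 X^{8} X = 1792 X^{9}$)
$q{\left(l \right)} y{\left(-8 \right)} = 1792 \cdot 6^{9} \left(-8\right) = 1792 \cdot 10077696 \left(-8\right) = 18059231232 \left(-8\right) = -144473849856$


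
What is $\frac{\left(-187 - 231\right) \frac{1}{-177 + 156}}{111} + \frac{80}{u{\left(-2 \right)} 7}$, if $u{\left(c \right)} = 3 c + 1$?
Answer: $- \frac{4910}{2331} \approx -2.1064$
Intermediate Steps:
$u{\left(c \right)} = 1 + 3 c$
$\frac{\left(-187 - 231\right) \frac{1}{-177 + 156}}{111} + \frac{80}{u{\left(-2 \right)} 7} = \frac{\left(-187 - 231\right) \frac{1}{-177 + 156}}{111} + \frac{80}{\left(1 + 3 \left(-2\right)\right) 7} = - \frac{418}{-21} \cdot \frac{1}{111} + \frac{80}{\left(1 - 6\right) 7} = \left(-418\right) \left(- \frac{1}{21}\right) \frac{1}{111} + \frac{80}{\left(-5\right) 7} = \frac{418}{21} \cdot \frac{1}{111} + \frac{80}{-35} = \frac{418}{2331} + 80 \left(- \frac{1}{35}\right) = \frac{418}{2331} - \frac{16}{7} = - \frac{4910}{2331}$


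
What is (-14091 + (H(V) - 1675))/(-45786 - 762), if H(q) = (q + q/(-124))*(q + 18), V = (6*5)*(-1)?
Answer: 119419/360747 ≈ 0.33103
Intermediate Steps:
V = -30 (V = 30*(-1) = -30)
H(q) = 123*q*(18 + q)/124 (H(q) = (q + q*(-1/124))*(18 + q) = (q - q/124)*(18 + q) = (123*q/124)*(18 + q) = 123*q*(18 + q)/124)
(-14091 + (H(V) - 1675))/(-45786 - 762) = (-14091 + ((123/124)*(-30)*(18 - 30) - 1675))/(-45786 - 762) = (-14091 + ((123/124)*(-30)*(-12) - 1675))/(-46548) = (-14091 + (11070/31 - 1675))*(-1/46548) = (-14091 - 40855/31)*(-1/46548) = -477676/31*(-1/46548) = 119419/360747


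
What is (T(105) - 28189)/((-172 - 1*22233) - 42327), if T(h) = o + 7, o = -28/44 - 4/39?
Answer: 12090395/27770028 ≈ 0.43538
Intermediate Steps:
o = -317/429 (o = -28*1/44 - 4*1/39 = -7/11 - 4/39 = -317/429 ≈ -0.73893)
T(h) = 2686/429 (T(h) = -317/429 + 7 = 2686/429)
(T(105) - 28189)/((-172 - 1*22233) - 42327) = (2686/429 - 28189)/((-172 - 1*22233) - 42327) = -12090395/(429*((-172 - 22233) - 42327)) = -12090395/(429*(-22405 - 42327)) = -12090395/429/(-64732) = -12090395/429*(-1/64732) = 12090395/27770028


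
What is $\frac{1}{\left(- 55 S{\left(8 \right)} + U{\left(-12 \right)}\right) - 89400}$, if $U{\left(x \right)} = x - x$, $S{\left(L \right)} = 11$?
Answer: $- \frac{1}{90005} \approx -1.111 \cdot 10^{-5}$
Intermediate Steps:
$U{\left(x \right)} = 0$
$\frac{1}{\left(- 55 S{\left(8 \right)} + U{\left(-12 \right)}\right) - 89400} = \frac{1}{\left(\left(-55\right) 11 + 0\right) - 89400} = \frac{1}{\left(-605 + 0\right) - 89400} = \frac{1}{-605 - 89400} = \frac{1}{-90005} = - \frac{1}{90005}$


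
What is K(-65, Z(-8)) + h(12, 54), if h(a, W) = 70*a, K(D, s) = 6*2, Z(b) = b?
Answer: 852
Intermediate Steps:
K(D, s) = 12
K(-65, Z(-8)) + h(12, 54) = 12 + 70*12 = 12 + 840 = 852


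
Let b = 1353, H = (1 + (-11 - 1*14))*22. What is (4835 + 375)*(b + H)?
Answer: 4298250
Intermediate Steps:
H = -528 (H = (1 + (-11 - 14))*22 = (1 - 25)*22 = -24*22 = -528)
(4835 + 375)*(b + H) = (4835 + 375)*(1353 - 528) = 5210*825 = 4298250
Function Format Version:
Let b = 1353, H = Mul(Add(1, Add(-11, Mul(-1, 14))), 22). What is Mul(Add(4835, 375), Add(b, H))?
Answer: 4298250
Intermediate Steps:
H = -528 (H = Mul(Add(1, Add(-11, -14)), 22) = Mul(Add(1, -25), 22) = Mul(-24, 22) = -528)
Mul(Add(4835, 375), Add(b, H)) = Mul(Add(4835, 375), Add(1353, -528)) = Mul(5210, 825) = 4298250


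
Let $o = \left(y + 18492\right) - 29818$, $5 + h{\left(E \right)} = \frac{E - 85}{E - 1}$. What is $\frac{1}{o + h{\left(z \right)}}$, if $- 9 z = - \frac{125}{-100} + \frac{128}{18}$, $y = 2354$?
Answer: $- \frac{625}{5582784} \approx -0.00011195$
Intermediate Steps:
$z = - \frac{301}{324}$ ($z = - \frac{- \frac{125}{-100} + \frac{128}{18}}{9} = - \frac{\left(-125\right) \left(- \frac{1}{100}\right) + 128 \cdot \frac{1}{18}}{9} = - \frac{\frac{5}{4} + \frac{64}{9}}{9} = \left(- \frac{1}{9}\right) \frac{301}{36} = - \frac{301}{324} \approx -0.92901$)
$h{\left(E \right)} = -5 + \frac{-85 + E}{-1 + E}$ ($h{\left(E \right)} = -5 + \frac{E - 85}{E - 1} = -5 + \frac{-85 + E}{-1 + E}$)
$o = -8972$ ($o = \left(2354 + 18492\right) - 29818 = 20846 - 29818 = -8972$)
$\frac{1}{o + h{\left(z \right)}} = \frac{1}{-8972 + \frac{4 \left(-20 - - \frac{301}{324}\right)}{-1 - \frac{301}{324}}} = \frac{1}{-8972 + \frac{4 \left(-20 + \frac{301}{324}\right)}{- \frac{625}{324}}} = \frac{1}{-8972 + 4 \left(- \frac{324}{625}\right) \left(- \frac{6179}{324}\right)} = \frac{1}{-8972 + \frac{24716}{625}} = \frac{1}{- \frac{5582784}{625}} = - \frac{625}{5582784}$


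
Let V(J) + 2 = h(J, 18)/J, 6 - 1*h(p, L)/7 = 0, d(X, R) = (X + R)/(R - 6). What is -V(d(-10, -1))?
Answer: -272/11 ≈ -24.727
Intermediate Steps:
d(X, R) = (R + X)/(-6 + R)
h(p, L) = 42 (h(p, L) = 42 - 7*0 = 42 + 0 = 42)
V(J) = -2 + 42/J
-V(d(-10, -1)) = -(-2 + 42/(((-1 - 10)/(-6 - 1)))) = -(-2 + 42/((-11/(-7)))) = -(-2 + 42/((-1/7*(-11)))) = -(-2 + 42/(11/7)) = -(-2 + 42*(7/11)) = -(-2 + 294/11) = -1*272/11 = -272/11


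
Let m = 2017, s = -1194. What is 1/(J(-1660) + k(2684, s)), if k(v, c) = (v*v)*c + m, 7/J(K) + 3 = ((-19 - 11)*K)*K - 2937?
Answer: -82670940/711085992543414187 ≈ -1.1626e-10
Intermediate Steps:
J(K) = 7/(-2940 - 30*K²) (J(K) = 7/(-3 + (((-19 - 11)*K)*K - 2937)) = 7/(-3 + ((-30*K)*K - 2937)) = 7/(-3 + (-30*K² - 2937)) = 7/(-3 + (-2937 - 30*K²)) = 7/(-2940 - 30*K²))
k(v, c) = 2017 + c*v² (k(v, c) = (v*v)*c + 2017 = v²*c + 2017 = c*v² + 2017 = 2017 + c*v²)
1/(J(-1660) + k(2684, s)) = 1/(-7/(2940 + 30*(-1660)²) + (2017 - 1194*2684²)) = 1/(-7/(2940 + 30*2755600) + (2017 - 1194*7203856)) = 1/(-7/(2940 + 82668000) + (2017 - 8601404064)) = 1/(-7/82670940 - 8601402047) = 1/(-711085992543414187/82670940) = -82670940/711085992543414187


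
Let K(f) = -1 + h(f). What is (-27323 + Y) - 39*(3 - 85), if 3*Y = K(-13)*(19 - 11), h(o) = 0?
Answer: -72383/3 ≈ -24128.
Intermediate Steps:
K(f) = -1 (K(f) = -1 + 0 = -1)
Y = -8/3 (Y = (-(19 - 11))/3 = (-1*8)/3 = (⅓)*(-8) = -8/3 ≈ -2.6667)
(-27323 + Y) - 39*(3 - 85) = (-27323 - 8/3) - 39*(3 - 85) = -81977/3 - 39*(-82) = -81977/3 + 3198 = -72383/3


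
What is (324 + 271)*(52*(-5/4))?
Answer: -38675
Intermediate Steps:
(324 + 271)*(52*(-5/4)) = 595*(52*(-5*¼)) = 595*(52*(-5/4)) = 595*(-65) = -38675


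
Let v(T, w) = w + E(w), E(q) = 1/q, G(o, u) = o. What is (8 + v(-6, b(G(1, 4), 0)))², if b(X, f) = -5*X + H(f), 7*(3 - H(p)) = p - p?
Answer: 121/4 ≈ 30.250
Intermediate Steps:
H(p) = 3 (H(p) = 3 - (p - p)/7 = 3 - ⅐*0 = 3 + 0 = 3)
b(X, f) = 3 - 5*X (b(X, f) = -5*X + 3 = 3 - 5*X)
v(T, w) = w + 1/w
(8 + v(-6, b(G(1, 4), 0)))² = (8 + ((3 - 5*1) + 1/(3 - 5*1)))² = (8 + ((3 - 5) + 1/(3 - 5)))² = (8 + (-2 + 1/(-2)))² = (8 + (-2 - ½))² = (8 - 5/2)² = (11/2)² = 121/4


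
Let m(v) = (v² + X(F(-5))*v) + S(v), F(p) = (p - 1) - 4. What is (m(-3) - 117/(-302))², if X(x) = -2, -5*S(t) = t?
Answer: 582787881/2280100 ≈ 255.60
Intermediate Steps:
F(p) = -5 + p (F(p) = (-1 + p) - 4 = -5 + p)
S(t) = -t/5
m(v) = v² - 11*v/5 (m(v) = (v² - 2*v) - v/5 = v² - 11*v/5)
(m(-3) - 117/(-302))² = ((⅕)*(-3)*(-11 + 5*(-3)) - 117/(-302))² = ((⅕)*(-3)*(-11 - 15) - 117*(-1/302))² = ((⅕)*(-3)*(-26) + 117/302)² = (78/5 + 117/302)² = (24141/1510)² = 582787881/2280100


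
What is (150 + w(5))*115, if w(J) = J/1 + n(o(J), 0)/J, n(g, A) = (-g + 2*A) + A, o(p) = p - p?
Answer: 17825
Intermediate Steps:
o(p) = 0
n(g, A) = -g + 3*A
w(J) = J (w(J) = J/1 + (-1*0 + 3*0)/J = J*1 + (0 + 0)/J = J + 0/J = J + 0 = J)
(150 + w(5))*115 = (150 + 5)*115 = 155*115 = 17825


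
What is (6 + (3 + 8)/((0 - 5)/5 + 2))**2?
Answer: 289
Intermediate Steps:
(6 + (3 + 8)/((0 - 5)/5 + 2))**2 = (6 + 11/(-5*1/5 + 2))**2 = (6 + 11/(-1 + 2))**2 = (6 + 11/1)**2 = (6 + 11*1)**2 = (6 + 11)**2 = 17**2 = 289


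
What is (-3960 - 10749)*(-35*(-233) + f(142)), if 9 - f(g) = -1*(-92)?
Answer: -118731048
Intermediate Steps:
f(g) = -83 (f(g) = 9 - (-1)*(-92) = 9 - 1*92 = 9 - 92 = -83)
(-3960 - 10749)*(-35*(-233) + f(142)) = (-3960 - 10749)*(-35*(-233) - 83) = -14709*(8155 - 83) = -14709*8072 = -118731048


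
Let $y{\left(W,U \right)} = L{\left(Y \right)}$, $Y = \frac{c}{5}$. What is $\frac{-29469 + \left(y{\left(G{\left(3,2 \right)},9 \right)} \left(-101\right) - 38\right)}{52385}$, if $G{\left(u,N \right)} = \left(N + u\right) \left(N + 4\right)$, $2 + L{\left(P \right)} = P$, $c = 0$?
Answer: $- \frac{5861}{10477} \approx -0.55942$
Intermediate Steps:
$Y = 0$ ($Y = \frac{0}{5} = 0 \cdot \frac{1}{5} = 0$)
$L{\left(P \right)} = -2 + P$
$G{\left(u,N \right)} = \left(4 + N\right) \left(N + u\right)$ ($G{\left(u,N \right)} = \left(N + u\right) \left(4 + N\right) = \left(4 + N\right) \left(N + u\right)$)
$y{\left(W,U \right)} = -2$ ($y{\left(W,U \right)} = -2 + 0 = -2$)
$\frac{-29469 + \left(y{\left(G{\left(3,2 \right)},9 \right)} \left(-101\right) - 38\right)}{52385} = \frac{-29469 - -164}{52385} = \left(-29469 + \left(202 - 38\right)\right) \frac{1}{52385} = \left(-29469 + 164\right) \frac{1}{52385} = \left(-29305\right) \frac{1}{52385} = - \frac{5861}{10477}$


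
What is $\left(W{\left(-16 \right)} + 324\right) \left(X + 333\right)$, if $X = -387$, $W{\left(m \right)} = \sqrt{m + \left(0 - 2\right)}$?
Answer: $-17496 - 162 i \sqrt{2} \approx -17496.0 - 229.1 i$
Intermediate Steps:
$W{\left(m \right)} = \sqrt{-2 + m}$ ($W{\left(m \right)} = \sqrt{m + \left(0 - 2\right)} = \sqrt{m - 2} = \sqrt{-2 + m}$)
$\left(W{\left(-16 \right)} + 324\right) \left(X + 333\right) = \left(\sqrt{-2 - 16} + 324\right) \left(-387 + 333\right) = \left(\sqrt{-18} + 324\right) \left(-54\right) = \left(3 i \sqrt{2} + 324\right) \left(-54\right) = \left(324 + 3 i \sqrt{2}\right) \left(-54\right) = -17496 - 162 i \sqrt{2}$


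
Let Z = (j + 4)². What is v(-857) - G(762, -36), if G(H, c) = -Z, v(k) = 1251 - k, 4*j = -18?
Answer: 8433/4 ≈ 2108.3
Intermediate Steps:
j = -9/2 (j = (¼)*(-18) = -9/2 ≈ -4.5000)
Z = ¼ (Z = (-9/2 + 4)² = (-½)² = ¼ ≈ 0.25000)
G(H, c) = -¼ (G(H, c) = -1*¼ = -¼)
v(-857) - G(762, -36) = (1251 - 1*(-857)) - 1*(-¼) = (1251 + 857) + ¼ = 2108 + ¼ = 8433/4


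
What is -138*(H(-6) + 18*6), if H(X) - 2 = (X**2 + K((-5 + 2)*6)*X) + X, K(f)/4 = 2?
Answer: -12696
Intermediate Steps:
K(f) = 8 (K(f) = 4*2 = 8)
H(X) = 2 + X**2 + 9*X (H(X) = 2 + ((X**2 + 8*X) + X) = 2 + (X**2 + 9*X) = 2 + X**2 + 9*X)
-138*(H(-6) + 18*6) = -138*((2 + (-6)**2 + 9*(-6)) + 18*6) = -138*((2 + 36 - 54) + 108) = -138*(-16 + 108) = -138*92 = -12696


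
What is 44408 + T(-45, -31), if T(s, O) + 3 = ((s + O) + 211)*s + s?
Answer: 38285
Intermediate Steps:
T(s, O) = -3 + s + s*(211 + O + s) (T(s, O) = -3 + (((s + O) + 211)*s + s) = -3 + (((O + s) + 211)*s + s) = -3 + ((211 + O + s)*s + s) = -3 + (s*(211 + O + s) + s) = -3 + (s + s*(211 + O + s)) = -3 + s + s*(211 + O + s))
44408 + T(-45, -31) = 44408 + (-3 + (-45)² + 212*(-45) - 31*(-45)) = 44408 + (-3 + 2025 - 9540 + 1395) = 44408 - 6123 = 38285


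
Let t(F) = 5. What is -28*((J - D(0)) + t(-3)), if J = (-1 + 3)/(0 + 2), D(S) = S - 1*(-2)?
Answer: -112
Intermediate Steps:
D(S) = 2 + S (D(S) = S + 2 = 2 + S)
J = 1 (J = 2/2 = 2*(½) = 1)
-28*((J - D(0)) + t(-3)) = -28*((1 - (2 + 0)) + 5) = -28*((1 - 1*2) + 5) = -28*((1 - 2) + 5) = -28*(-1 + 5) = -28*4 = -112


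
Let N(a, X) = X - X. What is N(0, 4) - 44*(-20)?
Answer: 880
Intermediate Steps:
N(a, X) = 0
N(0, 4) - 44*(-20) = 0 - 44*(-20) = 0 + 880 = 880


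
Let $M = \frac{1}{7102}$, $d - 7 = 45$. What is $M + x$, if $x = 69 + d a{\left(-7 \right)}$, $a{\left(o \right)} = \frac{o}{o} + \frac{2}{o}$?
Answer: $\frac{5276793}{49714} \approx 106.14$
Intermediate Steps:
$d = 52$ ($d = 7 + 45 = 52$)
$a{\left(o \right)} = 1 + \frac{2}{o}$
$M = \frac{1}{7102} \approx 0.00014081$
$x = \frac{743}{7}$ ($x = 69 + 52 \frac{2 - 7}{-7} = 69 + 52 \left(\left(- \frac{1}{7}\right) \left(-5\right)\right) = 69 + 52 \cdot \frac{5}{7} = 69 + \frac{260}{7} = \frac{743}{7} \approx 106.14$)
$M + x = \frac{1}{7102} + \frac{743}{7} = \frac{5276793}{49714}$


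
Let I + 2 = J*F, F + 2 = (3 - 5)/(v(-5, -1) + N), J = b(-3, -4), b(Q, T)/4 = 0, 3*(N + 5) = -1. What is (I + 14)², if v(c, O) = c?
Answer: 144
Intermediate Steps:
N = -16/3 (N = -5 + (⅓)*(-1) = -5 - ⅓ = -16/3 ≈ -5.3333)
b(Q, T) = 0 (b(Q, T) = 4*0 = 0)
J = 0
F = -56/31 (F = -2 + (3 - 5)/(-5 - 16/3) = -2 - 2/(-31/3) = -2 - 2*(-3/31) = -2 + 6/31 = -56/31 ≈ -1.8065)
I = -2 (I = -2 + 0*(-56/31) = -2 + 0 = -2)
(I + 14)² = (-2 + 14)² = 12² = 144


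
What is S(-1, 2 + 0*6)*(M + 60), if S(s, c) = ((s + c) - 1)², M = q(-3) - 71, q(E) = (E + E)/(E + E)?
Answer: 0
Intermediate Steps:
q(E) = 1 (q(E) = (2*E)/((2*E)) = (2*E)*(1/(2*E)) = 1)
M = -70 (M = 1 - 71 = -70)
S(s, c) = (-1 + c + s)² (S(s, c) = ((c + s) - 1)² = (-1 + c + s)²)
S(-1, 2 + 0*6)*(M + 60) = (-1 + (2 + 0*6) - 1)²*(-70 + 60) = (-1 + (2 + 0) - 1)²*(-10) = (-1 + 2 - 1)²*(-10) = 0²*(-10) = 0*(-10) = 0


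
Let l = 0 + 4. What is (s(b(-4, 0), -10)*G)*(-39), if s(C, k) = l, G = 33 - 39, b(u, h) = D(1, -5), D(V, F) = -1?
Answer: 936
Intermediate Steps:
b(u, h) = -1
l = 4
G = -6
s(C, k) = 4
(s(b(-4, 0), -10)*G)*(-39) = (4*(-6))*(-39) = -24*(-39) = 936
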